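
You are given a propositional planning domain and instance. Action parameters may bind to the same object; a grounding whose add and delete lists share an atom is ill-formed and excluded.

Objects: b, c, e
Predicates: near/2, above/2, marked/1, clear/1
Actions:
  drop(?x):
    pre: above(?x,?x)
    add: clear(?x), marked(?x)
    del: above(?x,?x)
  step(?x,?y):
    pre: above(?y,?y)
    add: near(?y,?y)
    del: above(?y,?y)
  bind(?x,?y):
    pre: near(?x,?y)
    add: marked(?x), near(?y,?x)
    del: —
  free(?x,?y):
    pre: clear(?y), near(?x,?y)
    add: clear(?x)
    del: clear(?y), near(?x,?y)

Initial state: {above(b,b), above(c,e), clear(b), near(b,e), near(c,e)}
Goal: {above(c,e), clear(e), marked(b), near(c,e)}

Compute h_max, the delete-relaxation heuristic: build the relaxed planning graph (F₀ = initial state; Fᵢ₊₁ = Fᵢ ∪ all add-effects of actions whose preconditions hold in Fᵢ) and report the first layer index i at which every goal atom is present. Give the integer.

F0 = init (5 atoms)
F1 = F0 ∪ {marked(b), marked(c), near(b,b), near(e,b), near(e,c)}  (10 atoms)
F2 = F1 ∪ {clear(e), marked(e)}  (12 atoms)
goal ⊆ F2  ⇒  h_max = 2

2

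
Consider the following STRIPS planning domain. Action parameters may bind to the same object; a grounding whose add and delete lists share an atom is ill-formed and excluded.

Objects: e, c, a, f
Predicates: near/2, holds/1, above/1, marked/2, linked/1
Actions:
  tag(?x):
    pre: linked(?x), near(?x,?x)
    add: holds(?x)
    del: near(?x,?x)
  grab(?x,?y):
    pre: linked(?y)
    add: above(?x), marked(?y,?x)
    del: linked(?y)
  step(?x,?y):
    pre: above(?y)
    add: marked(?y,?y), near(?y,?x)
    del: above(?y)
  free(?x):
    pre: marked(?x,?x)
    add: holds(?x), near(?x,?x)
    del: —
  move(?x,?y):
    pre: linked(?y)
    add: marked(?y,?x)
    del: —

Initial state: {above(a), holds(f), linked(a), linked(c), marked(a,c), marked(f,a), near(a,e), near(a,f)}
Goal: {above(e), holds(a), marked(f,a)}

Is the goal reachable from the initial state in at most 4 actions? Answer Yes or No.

Yes

1. grab(e,c)  →  {above(a), above(e), holds(f), linked(a), marked(a,c), marked(c,e), marked(f,a), near(a,e), near(a,f)}
2. grab(a,a)  →  {above(a), above(e), holds(f), marked(a,a), marked(a,c), marked(c,e), marked(f,a), near(a,e), near(a,f)}
3. free(a)  →  {above(a), above(e), holds(a), holds(f), marked(a,a), marked(a,c), marked(c,e), marked(f,a), near(a,a), near(a,e), near(a,f)}
optimal plan length = 3; 3 ≤ 4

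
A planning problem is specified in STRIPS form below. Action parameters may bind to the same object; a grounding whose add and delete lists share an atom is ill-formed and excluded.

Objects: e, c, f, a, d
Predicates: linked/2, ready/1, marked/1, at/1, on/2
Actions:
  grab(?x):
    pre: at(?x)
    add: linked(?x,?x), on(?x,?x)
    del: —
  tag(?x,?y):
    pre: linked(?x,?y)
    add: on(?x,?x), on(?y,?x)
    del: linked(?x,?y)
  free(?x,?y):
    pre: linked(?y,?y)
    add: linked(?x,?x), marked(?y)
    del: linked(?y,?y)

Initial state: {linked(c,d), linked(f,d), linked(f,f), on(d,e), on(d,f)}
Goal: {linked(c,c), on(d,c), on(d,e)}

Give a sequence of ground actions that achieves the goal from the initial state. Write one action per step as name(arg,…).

1. tag(c,d)  →  {linked(f,d), linked(f,f), on(c,c), on(d,c), on(d,e), on(d,f)}
2. free(c,f)  →  {linked(c,c), linked(f,d), marked(f), on(c,c), on(d,c), on(d,e), on(d,f)}

tag(c,d); free(c,f)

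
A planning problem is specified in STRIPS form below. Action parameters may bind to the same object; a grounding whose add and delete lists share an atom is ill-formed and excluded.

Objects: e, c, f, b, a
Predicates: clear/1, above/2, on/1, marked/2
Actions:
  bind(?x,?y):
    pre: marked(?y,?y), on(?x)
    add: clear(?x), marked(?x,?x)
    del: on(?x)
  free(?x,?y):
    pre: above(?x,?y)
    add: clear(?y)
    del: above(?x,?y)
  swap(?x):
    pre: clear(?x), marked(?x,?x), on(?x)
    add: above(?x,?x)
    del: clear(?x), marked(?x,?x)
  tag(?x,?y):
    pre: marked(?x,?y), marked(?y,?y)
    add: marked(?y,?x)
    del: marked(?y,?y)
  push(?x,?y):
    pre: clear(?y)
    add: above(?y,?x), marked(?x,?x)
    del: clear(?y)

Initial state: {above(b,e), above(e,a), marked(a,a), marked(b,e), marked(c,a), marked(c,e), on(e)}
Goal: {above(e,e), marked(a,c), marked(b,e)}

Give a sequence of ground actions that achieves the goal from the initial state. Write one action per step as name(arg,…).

1. bind(e,a)  →  {above(b,e), above(e,a), clear(e), marked(a,a), marked(b,e), marked(c,a), marked(c,e), marked(e,e)}
2. tag(c,a)  →  {above(b,e), above(e,a), clear(e), marked(a,c), marked(b,e), marked(c,a), marked(c,e), marked(e,e)}
3. push(e,e)  →  {above(b,e), above(e,a), above(e,e), marked(a,c), marked(b,e), marked(c,a), marked(c,e), marked(e,e)}

bind(e,a); tag(c,a); push(e,e)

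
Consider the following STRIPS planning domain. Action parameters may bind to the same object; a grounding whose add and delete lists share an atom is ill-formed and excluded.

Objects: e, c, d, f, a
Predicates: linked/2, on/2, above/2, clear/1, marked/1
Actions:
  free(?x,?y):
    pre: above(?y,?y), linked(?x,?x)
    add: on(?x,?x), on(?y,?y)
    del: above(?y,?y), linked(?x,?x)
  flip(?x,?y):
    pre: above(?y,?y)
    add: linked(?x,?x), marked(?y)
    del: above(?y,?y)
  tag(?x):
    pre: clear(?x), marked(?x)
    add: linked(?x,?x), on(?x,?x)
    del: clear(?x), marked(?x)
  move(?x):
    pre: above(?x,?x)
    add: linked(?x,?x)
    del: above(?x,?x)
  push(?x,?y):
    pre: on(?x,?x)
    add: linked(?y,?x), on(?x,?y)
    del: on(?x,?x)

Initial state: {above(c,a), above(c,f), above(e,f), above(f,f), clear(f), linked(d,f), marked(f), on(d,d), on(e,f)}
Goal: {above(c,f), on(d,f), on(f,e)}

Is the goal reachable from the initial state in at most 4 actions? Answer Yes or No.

1. tag(f)  →  {above(c,a), above(c,f), above(e,f), above(f,f), linked(d,f), linked(f,f), on(d,d), on(e,f), on(f,f)}
2. push(d,f)  →  {above(c,a), above(c,f), above(e,f), above(f,f), linked(d,f), linked(f,d), linked(f,f), on(d,f), on(e,f), on(f,f)}
3. push(f,e)  →  {above(c,a), above(c,f), above(e,f), above(f,f), linked(d,f), linked(e,f), linked(f,d), linked(f,f), on(d,f), on(e,f), on(f,e)}
optimal plan length = 3; 3 ≤ 4

Yes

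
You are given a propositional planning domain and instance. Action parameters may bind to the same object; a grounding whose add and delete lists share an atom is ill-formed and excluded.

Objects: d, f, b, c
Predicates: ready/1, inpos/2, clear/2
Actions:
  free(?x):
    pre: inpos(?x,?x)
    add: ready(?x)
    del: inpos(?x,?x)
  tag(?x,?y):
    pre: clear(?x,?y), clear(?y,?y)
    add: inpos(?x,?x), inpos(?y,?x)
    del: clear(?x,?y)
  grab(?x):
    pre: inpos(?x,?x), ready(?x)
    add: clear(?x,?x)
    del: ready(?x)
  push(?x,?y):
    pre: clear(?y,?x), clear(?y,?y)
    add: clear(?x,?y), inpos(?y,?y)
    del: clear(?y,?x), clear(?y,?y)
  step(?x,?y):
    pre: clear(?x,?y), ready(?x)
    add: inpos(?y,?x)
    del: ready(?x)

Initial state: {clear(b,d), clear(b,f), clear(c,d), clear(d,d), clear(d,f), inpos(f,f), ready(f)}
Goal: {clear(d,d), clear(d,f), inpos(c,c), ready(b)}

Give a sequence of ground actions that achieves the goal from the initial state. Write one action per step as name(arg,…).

1. tag(b,d)  →  {clear(b,f), clear(c,d), clear(d,d), clear(d,f), inpos(b,b), inpos(d,b), inpos(f,f), ready(f)}
2. free(b)  →  {clear(b,f), clear(c,d), clear(d,d), clear(d,f), inpos(d,b), inpos(f,f), ready(b), ready(f)}
3. tag(c,d)  →  {clear(b,f), clear(d,d), clear(d,f), inpos(c,c), inpos(d,b), inpos(d,c), inpos(f,f), ready(b), ready(f)}

tag(b,d); free(b); tag(c,d)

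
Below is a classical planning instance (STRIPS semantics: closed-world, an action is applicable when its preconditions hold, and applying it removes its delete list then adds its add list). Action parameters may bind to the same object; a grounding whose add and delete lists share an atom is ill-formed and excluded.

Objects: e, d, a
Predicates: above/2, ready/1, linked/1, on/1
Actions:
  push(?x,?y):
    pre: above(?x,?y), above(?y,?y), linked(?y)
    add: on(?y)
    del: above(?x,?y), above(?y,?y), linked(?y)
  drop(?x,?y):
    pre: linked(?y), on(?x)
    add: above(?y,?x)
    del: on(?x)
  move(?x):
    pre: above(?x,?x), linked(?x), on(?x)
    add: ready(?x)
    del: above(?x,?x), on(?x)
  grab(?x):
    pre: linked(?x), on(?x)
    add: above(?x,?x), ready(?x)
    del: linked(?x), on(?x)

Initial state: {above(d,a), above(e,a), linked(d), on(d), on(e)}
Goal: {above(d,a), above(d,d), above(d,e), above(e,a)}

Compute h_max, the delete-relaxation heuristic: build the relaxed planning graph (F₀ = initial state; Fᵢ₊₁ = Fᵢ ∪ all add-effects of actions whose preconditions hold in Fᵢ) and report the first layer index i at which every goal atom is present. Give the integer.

F0 = init (5 atoms)
F1 = F0 ∪ {above(d,d), above(d,e), ready(d)}  (8 atoms)
goal ⊆ F1  ⇒  h_max = 1

1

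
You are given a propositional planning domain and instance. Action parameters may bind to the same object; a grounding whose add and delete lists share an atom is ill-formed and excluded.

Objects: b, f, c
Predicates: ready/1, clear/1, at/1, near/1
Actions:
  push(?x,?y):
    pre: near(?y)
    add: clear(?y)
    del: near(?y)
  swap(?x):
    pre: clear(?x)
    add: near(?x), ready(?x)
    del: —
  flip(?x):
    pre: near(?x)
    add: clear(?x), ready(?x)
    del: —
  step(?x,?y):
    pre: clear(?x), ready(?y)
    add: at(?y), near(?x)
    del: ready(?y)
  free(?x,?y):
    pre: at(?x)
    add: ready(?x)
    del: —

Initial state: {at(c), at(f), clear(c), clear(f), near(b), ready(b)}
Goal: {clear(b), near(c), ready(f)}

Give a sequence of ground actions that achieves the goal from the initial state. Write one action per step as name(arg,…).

push(b,b); swap(f); swap(c)

1. push(b,b)  →  {at(c), at(f), clear(b), clear(c), clear(f), ready(b)}
2. swap(f)  →  {at(c), at(f), clear(b), clear(c), clear(f), near(f), ready(b), ready(f)}
3. swap(c)  →  {at(c), at(f), clear(b), clear(c), clear(f), near(c), near(f), ready(b), ready(c), ready(f)}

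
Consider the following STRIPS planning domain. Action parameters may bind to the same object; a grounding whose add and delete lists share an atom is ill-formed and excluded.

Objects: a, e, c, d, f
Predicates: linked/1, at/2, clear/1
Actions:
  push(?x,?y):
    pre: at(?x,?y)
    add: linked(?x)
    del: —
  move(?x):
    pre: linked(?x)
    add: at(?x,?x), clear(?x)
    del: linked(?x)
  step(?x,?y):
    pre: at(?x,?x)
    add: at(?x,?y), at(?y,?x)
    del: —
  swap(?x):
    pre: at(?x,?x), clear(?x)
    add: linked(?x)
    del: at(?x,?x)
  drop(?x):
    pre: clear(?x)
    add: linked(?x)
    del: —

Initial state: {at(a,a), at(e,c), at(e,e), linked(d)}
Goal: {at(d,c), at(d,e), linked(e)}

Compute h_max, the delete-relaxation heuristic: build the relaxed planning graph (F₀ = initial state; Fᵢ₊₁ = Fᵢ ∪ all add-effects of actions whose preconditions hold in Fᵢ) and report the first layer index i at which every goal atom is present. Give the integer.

F0 = init (4 atoms)
F1 = F0 ∪ {at(a,c), at(a,d), at(a,e), at(a,f), at(c,a), at(c,e), at(d,a), at(d,d), at(d,e), at(e,a), at(e,d), at(e,f), at(f,a), at(f,e), clear(d), linked(a), linked(e)}  (21 atoms)
F2 = F1 ∪ {at(c,d), at(d,c), at(d,f), at(f,d), clear(a), clear(e), linked(c), linked(f)}  (29 atoms)
goal ⊆ F2  ⇒  h_max = 2

2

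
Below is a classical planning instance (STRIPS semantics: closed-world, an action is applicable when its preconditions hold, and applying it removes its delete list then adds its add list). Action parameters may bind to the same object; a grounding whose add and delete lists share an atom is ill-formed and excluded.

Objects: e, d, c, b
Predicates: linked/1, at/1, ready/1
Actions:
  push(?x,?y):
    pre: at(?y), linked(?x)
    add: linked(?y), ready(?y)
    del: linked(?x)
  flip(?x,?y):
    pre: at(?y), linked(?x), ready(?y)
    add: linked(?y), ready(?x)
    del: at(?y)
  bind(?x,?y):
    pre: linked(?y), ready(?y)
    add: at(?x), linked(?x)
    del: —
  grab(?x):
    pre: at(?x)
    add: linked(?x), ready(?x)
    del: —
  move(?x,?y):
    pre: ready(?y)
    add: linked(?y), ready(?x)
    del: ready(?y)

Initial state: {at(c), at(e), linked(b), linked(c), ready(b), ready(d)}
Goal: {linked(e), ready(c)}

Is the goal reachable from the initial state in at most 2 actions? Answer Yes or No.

1. push(c,e)  →  {at(c), at(e), linked(b), linked(e), ready(b), ready(d), ready(e)}
2. push(b,c)  →  {at(c), at(e), linked(c), linked(e), ready(b), ready(c), ready(d), ready(e)}
optimal plan length = 2; 2 ≤ 2

Yes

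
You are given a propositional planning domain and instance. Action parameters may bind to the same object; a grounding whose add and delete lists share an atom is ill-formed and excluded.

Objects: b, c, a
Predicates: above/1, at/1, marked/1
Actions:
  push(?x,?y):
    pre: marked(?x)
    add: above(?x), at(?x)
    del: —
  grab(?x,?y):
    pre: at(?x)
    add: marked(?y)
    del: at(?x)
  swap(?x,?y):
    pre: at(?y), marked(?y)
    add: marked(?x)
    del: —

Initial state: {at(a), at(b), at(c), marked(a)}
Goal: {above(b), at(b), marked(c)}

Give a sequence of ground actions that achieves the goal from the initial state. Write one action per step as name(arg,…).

1. grab(b,b)  →  {at(a), at(c), marked(a), marked(b)}
2. push(b,b)  →  {above(b), at(a), at(b), at(c), marked(a), marked(b)}
3. grab(c,c)  →  {above(b), at(a), at(b), marked(a), marked(b), marked(c)}

grab(b,b); push(b,b); grab(c,c)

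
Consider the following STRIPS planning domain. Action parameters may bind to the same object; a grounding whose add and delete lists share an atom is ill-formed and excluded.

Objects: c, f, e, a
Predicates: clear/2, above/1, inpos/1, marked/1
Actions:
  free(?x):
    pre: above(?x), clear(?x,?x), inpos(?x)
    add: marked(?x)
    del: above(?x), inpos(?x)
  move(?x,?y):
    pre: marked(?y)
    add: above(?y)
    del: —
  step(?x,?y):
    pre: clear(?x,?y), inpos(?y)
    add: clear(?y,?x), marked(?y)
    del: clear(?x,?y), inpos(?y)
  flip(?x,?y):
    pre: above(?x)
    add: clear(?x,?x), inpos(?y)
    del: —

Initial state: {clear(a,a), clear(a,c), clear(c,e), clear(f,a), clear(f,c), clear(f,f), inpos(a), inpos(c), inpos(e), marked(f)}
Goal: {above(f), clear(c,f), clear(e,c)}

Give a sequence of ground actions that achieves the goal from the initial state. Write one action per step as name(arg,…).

1. move(c,f)  →  {above(f), clear(a,a), clear(a,c), clear(c,e), clear(f,a), clear(f,c), clear(f,f), inpos(a), inpos(c), inpos(e), marked(f)}
2. step(c,e)  →  {above(f), clear(a,a), clear(a,c), clear(e,c), clear(f,a), clear(f,c), clear(f,f), inpos(a), inpos(c), marked(e), marked(f)}
3. step(f,c)  →  {above(f), clear(a,a), clear(a,c), clear(c,f), clear(e,c), clear(f,a), clear(f,f), inpos(a), marked(c), marked(e), marked(f)}

move(c,f); step(c,e); step(f,c)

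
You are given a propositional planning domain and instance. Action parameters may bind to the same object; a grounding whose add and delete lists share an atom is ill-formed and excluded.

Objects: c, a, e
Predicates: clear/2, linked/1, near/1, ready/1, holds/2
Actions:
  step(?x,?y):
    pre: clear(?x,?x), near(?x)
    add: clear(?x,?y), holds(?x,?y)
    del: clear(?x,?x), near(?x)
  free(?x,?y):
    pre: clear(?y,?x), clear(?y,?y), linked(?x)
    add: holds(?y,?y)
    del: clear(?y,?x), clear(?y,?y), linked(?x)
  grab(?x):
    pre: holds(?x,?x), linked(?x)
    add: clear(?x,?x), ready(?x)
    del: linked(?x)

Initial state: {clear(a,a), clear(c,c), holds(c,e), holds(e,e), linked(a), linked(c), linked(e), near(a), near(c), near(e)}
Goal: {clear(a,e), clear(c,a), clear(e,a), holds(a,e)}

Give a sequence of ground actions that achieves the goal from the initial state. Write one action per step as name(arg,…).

1. step(c,a)  →  {clear(a,a), clear(c,a), holds(c,a), holds(c,e), holds(e,e), linked(a), linked(c), linked(e), near(a), near(e)}
2. step(a,e)  →  {clear(a,e), clear(c,a), holds(a,e), holds(c,a), holds(c,e), holds(e,e), linked(a), linked(c), linked(e), near(e)}
3. grab(e)  →  {clear(a,e), clear(c,a), clear(e,e), holds(a,e), holds(c,a), holds(c,e), holds(e,e), linked(a), linked(c), near(e), ready(e)}
4. step(e,a)  →  {clear(a,e), clear(c,a), clear(e,a), holds(a,e), holds(c,a), holds(c,e), holds(e,a), holds(e,e), linked(a), linked(c), ready(e)}

step(c,a); step(a,e); grab(e); step(e,a)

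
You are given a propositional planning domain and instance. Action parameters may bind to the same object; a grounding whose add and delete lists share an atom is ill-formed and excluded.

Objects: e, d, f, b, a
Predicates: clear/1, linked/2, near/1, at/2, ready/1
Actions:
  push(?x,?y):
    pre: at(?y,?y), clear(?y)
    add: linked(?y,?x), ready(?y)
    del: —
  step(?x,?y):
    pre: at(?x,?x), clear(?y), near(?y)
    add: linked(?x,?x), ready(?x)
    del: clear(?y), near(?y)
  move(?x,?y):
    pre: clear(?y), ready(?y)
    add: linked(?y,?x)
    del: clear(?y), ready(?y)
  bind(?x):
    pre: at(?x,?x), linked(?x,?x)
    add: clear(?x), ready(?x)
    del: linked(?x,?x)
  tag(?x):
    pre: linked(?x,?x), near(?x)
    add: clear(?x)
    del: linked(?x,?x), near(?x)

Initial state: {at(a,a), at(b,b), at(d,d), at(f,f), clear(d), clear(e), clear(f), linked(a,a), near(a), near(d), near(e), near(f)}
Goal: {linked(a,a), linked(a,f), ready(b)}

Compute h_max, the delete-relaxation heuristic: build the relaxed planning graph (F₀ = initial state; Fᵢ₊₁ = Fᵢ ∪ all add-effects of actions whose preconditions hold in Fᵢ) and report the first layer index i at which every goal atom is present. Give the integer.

2

F0 = init (12 atoms)
F1 = F0 ∪ {clear(a), linked(b,b), linked(d,a), linked(d,b), linked(d,d), linked(d,e), linked(d,f), linked(f,a), linked(f,b), linked(f,d), linked(f,e), linked(f,f), ready(a), ready(b), ready(d), ready(f)}  (28 atoms)
F2 = F1 ∪ {clear(b), linked(a,b), linked(a,d), linked(a,e), linked(a,f)}  (33 atoms)
goal ⊆ F2  ⇒  h_max = 2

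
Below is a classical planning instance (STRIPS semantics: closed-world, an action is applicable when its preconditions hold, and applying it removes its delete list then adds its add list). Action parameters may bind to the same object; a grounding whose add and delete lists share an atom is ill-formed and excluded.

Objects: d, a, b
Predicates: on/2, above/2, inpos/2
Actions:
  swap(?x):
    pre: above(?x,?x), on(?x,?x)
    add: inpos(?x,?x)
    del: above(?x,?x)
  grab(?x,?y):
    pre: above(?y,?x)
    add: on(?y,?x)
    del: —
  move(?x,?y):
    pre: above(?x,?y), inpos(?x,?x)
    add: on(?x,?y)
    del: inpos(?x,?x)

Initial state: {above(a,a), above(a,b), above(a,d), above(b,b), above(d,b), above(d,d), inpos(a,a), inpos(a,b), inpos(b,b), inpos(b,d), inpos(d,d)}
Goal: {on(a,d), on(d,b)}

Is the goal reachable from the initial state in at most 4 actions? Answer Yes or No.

1. grab(d,a)  →  {above(a,a), above(a,b), above(a,d), above(b,b), above(d,b), above(d,d), inpos(a,a), inpos(a,b), inpos(b,b), inpos(b,d), inpos(d,d), on(a,d)}
2. grab(b,d)  →  {above(a,a), above(a,b), above(a,d), above(b,b), above(d,b), above(d,d), inpos(a,a), inpos(a,b), inpos(b,b), inpos(b,d), inpos(d,d), on(a,d), on(d,b)}
optimal plan length = 2; 2 ≤ 4

Yes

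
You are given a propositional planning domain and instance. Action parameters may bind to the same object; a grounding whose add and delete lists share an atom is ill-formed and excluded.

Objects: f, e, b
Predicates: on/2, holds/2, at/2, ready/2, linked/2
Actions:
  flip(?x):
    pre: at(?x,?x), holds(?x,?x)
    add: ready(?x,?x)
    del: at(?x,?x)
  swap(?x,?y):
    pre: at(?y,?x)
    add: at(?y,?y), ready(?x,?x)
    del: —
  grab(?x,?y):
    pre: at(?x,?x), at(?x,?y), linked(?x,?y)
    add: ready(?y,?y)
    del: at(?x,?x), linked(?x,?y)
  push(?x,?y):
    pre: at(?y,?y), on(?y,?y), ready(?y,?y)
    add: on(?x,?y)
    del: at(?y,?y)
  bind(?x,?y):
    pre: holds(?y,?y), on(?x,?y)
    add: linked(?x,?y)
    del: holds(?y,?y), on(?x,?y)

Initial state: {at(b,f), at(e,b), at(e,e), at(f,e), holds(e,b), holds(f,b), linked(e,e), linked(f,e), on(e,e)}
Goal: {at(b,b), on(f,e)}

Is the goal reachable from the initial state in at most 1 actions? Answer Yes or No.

No

1. swap(f,b)  →  {at(b,b), at(b,f), at(e,b), at(e,e), at(f,e), holds(e,b), holds(f,b), linked(e,e), linked(f,e), on(e,e), ready(f,f)}
2. swap(e,f)  →  {at(b,b), at(b,f), at(e,b), at(e,e), at(f,e), at(f,f), holds(e,b), holds(f,b), linked(e,e), linked(f,e), on(e,e), ready(e,e), ready(f,f)}
3. push(f,e)  →  {at(b,b), at(b,f), at(e,b), at(f,e), at(f,f), holds(e,b), holds(f,b), linked(e,e), linked(f,e), on(e,e), on(f,e), ready(e,e), ready(f,f)}
optimal plan length = 3; 3 > 1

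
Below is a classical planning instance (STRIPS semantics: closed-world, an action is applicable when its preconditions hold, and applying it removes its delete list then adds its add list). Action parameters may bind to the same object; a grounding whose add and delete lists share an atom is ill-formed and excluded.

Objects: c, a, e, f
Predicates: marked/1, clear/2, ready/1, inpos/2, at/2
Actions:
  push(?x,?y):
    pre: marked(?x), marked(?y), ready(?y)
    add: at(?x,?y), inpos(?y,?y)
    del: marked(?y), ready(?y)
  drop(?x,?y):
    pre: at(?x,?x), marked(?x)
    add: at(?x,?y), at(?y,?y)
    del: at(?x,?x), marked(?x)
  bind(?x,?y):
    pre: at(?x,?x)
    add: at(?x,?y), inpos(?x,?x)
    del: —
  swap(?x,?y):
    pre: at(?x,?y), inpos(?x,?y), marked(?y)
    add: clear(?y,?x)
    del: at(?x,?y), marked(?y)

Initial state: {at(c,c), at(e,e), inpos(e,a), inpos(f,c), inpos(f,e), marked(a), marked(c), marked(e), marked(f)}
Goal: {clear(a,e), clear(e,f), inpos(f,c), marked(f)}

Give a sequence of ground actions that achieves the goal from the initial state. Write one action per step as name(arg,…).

drop(c,f); bind(e,a); bind(f,e); swap(e,a); swap(f,e)

1. drop(c,f)  →  {at(c,f), at(e,e), at(f,f), inpos(e,a), inpos(f,c), inpos(f,e), marked(a), marked(e), marked(f)}
2. bind(e,a)  →  {at(c,f), at(e,a), at(e,e), at(f,f), inpos(e,a), inpos(e,e), inpos(f,c), inpos(f,e), marked(a), marked(e), marked(f)}
3. bind(f,e)  →  {at(c,f), at(e,a), at(e,e), at(f,e), at(f,f), inpos(e,a), inpos(e,e), inpos(f,c), inpos(f,e), inpos(f,f), marked(a), marked(e), marked(f)}
4. swap(e,a)  →  {at(c,f), at(e,e), at(f,e), at(f,f), clear(a,e), inpos(e,a), inpos(e,e), inpos(f,c), inpos(f,e), inpos(f,f), marked(e), marked(f)}
5. swap(f,e)  →  {at(c,f), at(e,e), at(f,f), clear(a,e), clear(e,f), inpos(e,a), inpos(e,e), inpos(f,c), inpos(f,e), inpos(f,f), marked(f)}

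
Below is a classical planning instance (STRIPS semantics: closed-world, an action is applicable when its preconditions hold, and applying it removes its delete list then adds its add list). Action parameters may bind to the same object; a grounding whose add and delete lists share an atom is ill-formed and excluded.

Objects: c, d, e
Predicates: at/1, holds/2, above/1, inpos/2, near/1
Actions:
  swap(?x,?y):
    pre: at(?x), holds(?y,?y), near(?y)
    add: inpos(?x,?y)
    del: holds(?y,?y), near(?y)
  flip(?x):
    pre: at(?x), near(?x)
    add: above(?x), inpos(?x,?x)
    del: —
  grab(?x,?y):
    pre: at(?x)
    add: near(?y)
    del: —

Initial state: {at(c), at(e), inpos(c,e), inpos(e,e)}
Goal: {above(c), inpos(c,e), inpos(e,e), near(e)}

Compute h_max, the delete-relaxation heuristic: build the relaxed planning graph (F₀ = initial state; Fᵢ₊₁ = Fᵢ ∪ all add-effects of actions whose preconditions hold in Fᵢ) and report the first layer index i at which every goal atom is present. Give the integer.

2

F0 = init (4 atoms)
F1 = F0 ∪ {near(c), near(d), near(e)}  (7 atoms)
F2 = F1 ∪ {above(c), above(e), inpos(c,c)}  (10 atoms)
goal ⊆ F2  ⇒  h_max = 2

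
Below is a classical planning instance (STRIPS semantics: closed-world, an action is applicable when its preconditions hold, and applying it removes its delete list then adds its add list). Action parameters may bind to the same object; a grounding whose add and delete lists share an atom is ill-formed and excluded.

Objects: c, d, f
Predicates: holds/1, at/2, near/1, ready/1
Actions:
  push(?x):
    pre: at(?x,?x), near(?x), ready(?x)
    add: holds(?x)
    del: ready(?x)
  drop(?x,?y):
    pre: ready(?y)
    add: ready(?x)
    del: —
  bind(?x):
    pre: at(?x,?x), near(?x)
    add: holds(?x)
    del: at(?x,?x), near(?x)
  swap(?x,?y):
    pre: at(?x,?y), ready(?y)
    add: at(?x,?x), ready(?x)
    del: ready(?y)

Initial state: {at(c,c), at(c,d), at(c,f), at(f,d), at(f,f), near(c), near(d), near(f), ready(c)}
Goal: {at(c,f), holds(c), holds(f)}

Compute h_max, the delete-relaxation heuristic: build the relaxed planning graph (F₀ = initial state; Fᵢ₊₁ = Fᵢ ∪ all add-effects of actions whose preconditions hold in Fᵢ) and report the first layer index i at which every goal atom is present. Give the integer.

1

F0 = init (9 atoms)
F1 = F0 ∪ {holds(c), holds(f), ready(d), ready(f)}  (13 atoms)
goal ⊆ F1  ⇒  h_max = 1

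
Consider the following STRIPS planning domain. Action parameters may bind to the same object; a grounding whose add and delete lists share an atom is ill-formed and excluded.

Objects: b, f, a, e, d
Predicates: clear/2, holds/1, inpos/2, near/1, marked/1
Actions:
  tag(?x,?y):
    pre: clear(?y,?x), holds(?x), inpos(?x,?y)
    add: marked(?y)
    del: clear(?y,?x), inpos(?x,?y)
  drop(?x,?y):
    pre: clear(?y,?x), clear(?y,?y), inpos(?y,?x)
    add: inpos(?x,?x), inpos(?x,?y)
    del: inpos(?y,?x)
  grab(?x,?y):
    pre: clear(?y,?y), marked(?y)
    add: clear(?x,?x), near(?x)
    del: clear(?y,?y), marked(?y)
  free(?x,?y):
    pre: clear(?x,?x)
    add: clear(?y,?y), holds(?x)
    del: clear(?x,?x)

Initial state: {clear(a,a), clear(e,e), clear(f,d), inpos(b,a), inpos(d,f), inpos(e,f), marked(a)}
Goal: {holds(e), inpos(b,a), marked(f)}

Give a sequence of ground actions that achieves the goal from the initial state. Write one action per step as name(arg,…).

1. free(e,d)  →  {clear(a,a), clear(d,d), clear(f,d), holds(e), inpos(b,a), inpos(d,f), inpos(e,f), marked(a)}
2. free(d,b)  →  {clear(a,a), clear(b,b), clear(f,d), holds(d), holds(e), inpos(b,a), inpos(d,f), inpos(e,f), marked(a)}
3. tag(d,f)  →  {clear(a,a), clear(b,b), holds(d), holds(e), inpos(b,a), inpos(e,f), marked(a), marked(f)}

free(e,d); free(d,b); tag(d,f)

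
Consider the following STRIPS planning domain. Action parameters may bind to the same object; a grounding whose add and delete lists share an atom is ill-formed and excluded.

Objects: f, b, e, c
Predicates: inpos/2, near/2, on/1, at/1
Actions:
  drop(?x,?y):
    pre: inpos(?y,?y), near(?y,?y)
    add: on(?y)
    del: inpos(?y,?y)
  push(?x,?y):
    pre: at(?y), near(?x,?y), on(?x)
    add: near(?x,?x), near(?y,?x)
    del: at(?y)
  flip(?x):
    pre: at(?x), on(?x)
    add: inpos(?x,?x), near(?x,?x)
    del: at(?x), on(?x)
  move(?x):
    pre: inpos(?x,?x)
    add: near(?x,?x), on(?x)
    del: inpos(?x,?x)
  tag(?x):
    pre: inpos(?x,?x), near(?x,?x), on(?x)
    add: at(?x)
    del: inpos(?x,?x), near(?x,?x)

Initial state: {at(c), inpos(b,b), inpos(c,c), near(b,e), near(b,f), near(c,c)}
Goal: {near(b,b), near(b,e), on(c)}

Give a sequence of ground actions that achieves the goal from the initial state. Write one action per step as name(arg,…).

drop(f,c); move(b)

1. drop(f,c)  →  {at(c), inpos(b,b), near(b,e), near(b,f), near(c,c), on(c)}
2. move(b)  →  {at(c), near(b,b), near(b,e), near(b,f), near(c,c), on(b), on(c)}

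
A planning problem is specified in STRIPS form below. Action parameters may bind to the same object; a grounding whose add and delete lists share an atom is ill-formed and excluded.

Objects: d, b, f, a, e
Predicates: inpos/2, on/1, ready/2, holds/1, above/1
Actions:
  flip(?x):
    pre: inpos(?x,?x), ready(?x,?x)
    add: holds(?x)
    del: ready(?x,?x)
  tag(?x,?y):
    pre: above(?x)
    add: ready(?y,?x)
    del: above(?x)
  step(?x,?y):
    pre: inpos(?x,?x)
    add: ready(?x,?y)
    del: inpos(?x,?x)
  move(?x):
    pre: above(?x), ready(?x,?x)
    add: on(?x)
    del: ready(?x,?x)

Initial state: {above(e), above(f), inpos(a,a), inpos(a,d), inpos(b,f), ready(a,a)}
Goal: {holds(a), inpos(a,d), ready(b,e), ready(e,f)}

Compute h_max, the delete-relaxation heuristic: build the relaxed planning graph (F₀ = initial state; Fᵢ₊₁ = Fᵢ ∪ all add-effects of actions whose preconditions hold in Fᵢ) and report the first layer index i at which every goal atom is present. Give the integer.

1

F0 = init (6 atoms)
F1 = F0 ∪ {holds(a), ready(a,b), ready(a,d), ready(a,e), ready(a,f), ready(b,e), ready(b,f), ready(d,e), ready(d,f), ready(e,e), ready(e,f), ready(f,e), ready(f,f)}  (19 atoms)
goal ⊆ F1  ⇒  h_max = 1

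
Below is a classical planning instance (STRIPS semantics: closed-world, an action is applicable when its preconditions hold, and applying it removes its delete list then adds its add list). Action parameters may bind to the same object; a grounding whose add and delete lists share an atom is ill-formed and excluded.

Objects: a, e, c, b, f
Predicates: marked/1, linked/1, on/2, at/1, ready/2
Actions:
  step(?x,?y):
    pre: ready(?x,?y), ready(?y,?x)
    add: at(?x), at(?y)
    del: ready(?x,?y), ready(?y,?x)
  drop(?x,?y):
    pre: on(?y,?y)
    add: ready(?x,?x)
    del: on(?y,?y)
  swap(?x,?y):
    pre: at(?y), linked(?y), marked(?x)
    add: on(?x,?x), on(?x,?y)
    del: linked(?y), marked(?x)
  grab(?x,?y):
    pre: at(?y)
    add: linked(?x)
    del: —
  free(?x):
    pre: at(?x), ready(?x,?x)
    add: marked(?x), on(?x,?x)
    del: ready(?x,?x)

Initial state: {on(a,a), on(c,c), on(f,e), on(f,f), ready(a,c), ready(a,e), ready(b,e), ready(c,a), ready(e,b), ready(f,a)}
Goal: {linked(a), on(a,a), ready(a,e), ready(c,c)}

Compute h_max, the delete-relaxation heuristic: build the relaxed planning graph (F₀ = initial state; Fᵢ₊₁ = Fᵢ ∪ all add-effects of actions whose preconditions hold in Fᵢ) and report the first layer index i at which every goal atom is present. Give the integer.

2

F0 = init (10 atoms)
F1 = F0 ∪ {at(a), at(b), at(c), at(e), ready(a,a), ready(b,b), ready(c,c), ready(e,e), ready(f,f)}  (19 atoms)
F2 = F1 ∪ {at(f), linked(a), linked(b), linked(c), linked(e), linked(f), marked(a), marked(b), marked(c), marked(e), on(b,b), on(e,e)}  (31 atoms)
goal ⊆ F2  ⇒  h_max = 2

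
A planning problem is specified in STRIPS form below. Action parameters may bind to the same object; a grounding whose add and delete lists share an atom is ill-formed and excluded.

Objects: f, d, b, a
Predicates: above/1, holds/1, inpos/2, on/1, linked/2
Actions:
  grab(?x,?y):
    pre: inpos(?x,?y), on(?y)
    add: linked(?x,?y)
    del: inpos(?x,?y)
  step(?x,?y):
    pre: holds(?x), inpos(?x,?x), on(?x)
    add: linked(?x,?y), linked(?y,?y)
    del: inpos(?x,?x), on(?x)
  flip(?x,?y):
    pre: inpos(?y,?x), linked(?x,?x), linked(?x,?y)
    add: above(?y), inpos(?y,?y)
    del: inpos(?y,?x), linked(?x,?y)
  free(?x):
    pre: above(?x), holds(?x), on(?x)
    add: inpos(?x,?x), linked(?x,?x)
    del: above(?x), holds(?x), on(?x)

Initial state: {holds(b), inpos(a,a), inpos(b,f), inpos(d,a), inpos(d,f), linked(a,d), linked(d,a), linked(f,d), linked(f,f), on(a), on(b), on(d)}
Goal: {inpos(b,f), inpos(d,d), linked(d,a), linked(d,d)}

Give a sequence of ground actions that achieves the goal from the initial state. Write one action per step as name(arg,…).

grab(a,a); flip(f,d); grab(d,d); flip(a,d)

1. grab(a,a)  →  {holds(b), inpos(b,f), inpos(d,a), inpos(d,f), linked(a,a), linked(a,d), linked(d,a), linked(f,d), linked(f,f), on(a), on(b), on(d)}
2. flip(f,d)  →  {above(d), holds(b), inpos(b,f), inpos(d,a), inpos(d,d), linked(a,a), linked(a,d), linked(d,a), linked(f,f), on(a), on(b), on(d)}
3. grab(d,d)  →  {above(d), holds(b), inpos(b,f), inpos(d,a), linked(a,a), linked(a,d), linked(d,a), linked(d,d), linked(f,f), on(a), on(b), on(d)}
4. flip(a,d)  →  {above(d), holds(b), inpos(b,f), inpos(d,d), linked(a,a), linked(d,a), linked(d,d), linked(f,f), on(a), on(b), on(d)}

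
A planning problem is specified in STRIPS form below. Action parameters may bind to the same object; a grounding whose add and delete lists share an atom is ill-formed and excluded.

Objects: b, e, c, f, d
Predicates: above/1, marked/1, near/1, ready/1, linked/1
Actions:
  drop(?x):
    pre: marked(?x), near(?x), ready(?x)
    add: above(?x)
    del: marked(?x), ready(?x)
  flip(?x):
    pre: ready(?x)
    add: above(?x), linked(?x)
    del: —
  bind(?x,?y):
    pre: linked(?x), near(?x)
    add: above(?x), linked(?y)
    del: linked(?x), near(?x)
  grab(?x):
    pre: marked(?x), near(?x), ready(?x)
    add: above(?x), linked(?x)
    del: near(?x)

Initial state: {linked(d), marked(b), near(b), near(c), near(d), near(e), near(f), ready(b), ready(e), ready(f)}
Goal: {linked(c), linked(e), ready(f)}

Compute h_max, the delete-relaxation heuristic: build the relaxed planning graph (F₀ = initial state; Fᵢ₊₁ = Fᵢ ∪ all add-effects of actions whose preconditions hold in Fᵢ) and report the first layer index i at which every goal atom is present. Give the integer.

1

F0 = init (10 atoms)
F1 = F0 ∪ {above(b), above(d), above(e), above(f), linked(b), linked(c), linked(e), linked(f)}  (18 atoms)
goal ⊆ F1  ⇒  h_max = 1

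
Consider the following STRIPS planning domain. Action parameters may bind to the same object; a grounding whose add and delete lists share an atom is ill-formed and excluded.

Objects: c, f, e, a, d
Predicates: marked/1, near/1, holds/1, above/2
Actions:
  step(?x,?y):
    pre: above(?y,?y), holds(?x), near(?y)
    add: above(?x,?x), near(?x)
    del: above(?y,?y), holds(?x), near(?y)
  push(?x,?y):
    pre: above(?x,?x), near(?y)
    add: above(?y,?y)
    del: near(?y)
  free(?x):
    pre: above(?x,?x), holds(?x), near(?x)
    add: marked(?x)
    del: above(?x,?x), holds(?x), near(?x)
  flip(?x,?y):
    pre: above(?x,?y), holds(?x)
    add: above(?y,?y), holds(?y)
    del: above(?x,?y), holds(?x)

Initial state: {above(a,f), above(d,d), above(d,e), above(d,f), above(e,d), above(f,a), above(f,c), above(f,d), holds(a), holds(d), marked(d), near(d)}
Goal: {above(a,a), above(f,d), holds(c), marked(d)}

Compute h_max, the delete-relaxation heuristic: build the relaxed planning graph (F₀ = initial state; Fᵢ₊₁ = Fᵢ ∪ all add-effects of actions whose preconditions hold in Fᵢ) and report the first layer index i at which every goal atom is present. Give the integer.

F0 = init (12 atoms)
F1 = F0 ∪ {above(a,a), above(e,e), above(f,f), holds(e), holds(f), near(a)}  (18 atoms)
F2 = F1 ∪ {above(c,c), holds(c), marked(a), near(e), near(f)}  (23 atoms)
goal ⊆ F2  ⇒  h_max = 2

2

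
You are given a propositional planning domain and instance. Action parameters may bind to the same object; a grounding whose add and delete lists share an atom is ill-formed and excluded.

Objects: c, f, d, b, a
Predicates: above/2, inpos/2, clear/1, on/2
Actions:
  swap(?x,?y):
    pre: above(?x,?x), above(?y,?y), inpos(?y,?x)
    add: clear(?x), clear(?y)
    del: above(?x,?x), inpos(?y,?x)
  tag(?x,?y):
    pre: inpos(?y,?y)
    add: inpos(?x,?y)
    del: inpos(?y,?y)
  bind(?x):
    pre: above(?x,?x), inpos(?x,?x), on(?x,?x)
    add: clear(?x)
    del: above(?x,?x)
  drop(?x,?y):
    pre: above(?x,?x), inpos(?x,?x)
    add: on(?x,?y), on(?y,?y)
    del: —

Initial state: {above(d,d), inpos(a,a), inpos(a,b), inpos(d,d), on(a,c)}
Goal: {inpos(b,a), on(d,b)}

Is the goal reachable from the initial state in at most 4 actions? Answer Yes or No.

1. tag(b,a)  →  {above(d,d), inpos(a,b), inpos(b,a), inpos(d,d), on(a,c)}
2. drop(d,b)  →  {above(d,d), inpos(a,b), inpos(b,a), inpos(d,d), on(a,c), on(b,b), on(d,b)}
optimal plan length = 2; 2 ≤ 4

Yes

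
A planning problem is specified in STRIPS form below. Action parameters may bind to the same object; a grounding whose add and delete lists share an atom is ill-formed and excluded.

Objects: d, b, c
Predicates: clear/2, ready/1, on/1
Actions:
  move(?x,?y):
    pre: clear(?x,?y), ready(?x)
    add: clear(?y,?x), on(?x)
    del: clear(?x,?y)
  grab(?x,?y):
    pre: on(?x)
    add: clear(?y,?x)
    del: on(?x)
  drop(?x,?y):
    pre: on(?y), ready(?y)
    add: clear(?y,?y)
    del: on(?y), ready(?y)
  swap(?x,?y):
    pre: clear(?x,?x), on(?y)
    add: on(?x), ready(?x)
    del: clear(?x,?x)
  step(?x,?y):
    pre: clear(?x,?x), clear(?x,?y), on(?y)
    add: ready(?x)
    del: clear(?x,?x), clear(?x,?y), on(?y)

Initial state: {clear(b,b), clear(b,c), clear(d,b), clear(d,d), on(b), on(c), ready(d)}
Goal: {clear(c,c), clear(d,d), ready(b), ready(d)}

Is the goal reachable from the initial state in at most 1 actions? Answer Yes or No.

1. grab(c,c)  →  {clear(b,b), clear(b,c), clear(c,c), clear(d,b), clear(d,d), on(b), ready(d)}
2. swap(b,b)  →  {clear(b,c), clear(c,c), clear(d,b), clear(d,d), on(b), ready(b), ready(d)}
optimal plan length = 2; 2 > 1

No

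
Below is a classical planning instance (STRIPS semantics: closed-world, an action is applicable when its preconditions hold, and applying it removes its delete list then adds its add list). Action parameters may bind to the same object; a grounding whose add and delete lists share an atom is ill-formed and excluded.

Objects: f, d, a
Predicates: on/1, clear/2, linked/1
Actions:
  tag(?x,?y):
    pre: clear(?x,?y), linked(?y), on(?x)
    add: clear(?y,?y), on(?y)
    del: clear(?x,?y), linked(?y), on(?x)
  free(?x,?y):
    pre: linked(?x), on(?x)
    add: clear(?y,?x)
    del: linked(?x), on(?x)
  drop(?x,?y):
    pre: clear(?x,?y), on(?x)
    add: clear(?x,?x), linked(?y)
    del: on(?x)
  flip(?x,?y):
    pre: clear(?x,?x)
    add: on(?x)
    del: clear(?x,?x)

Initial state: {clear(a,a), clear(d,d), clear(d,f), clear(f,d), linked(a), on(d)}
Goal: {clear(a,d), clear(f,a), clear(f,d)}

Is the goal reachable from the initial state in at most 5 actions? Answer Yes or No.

1. drop(d,d)  →  {clear(a,a), clear(d,d), clear(d,f), clear(f,d), linked(a), linked(d)}
2. flip(d,f)  →  {clear(a,a), clear(d,f), clear(f,d), linked(a), linked(d), on(d)}
3. free(d,a)  →  {clear(a,a), clear(a,d), clear(d,f), clear(f,d), linked(a)}
4. flip(a,f)  →  {clear(a,d), clear(d,f), clear(f,d), linked(a), on(a)}
5. free(a,f)  →  {clear(a,d), clear(d,f), clear(f,a), clear(f,d)}
optimal plan length = 5; 5 ≤ 5

Yes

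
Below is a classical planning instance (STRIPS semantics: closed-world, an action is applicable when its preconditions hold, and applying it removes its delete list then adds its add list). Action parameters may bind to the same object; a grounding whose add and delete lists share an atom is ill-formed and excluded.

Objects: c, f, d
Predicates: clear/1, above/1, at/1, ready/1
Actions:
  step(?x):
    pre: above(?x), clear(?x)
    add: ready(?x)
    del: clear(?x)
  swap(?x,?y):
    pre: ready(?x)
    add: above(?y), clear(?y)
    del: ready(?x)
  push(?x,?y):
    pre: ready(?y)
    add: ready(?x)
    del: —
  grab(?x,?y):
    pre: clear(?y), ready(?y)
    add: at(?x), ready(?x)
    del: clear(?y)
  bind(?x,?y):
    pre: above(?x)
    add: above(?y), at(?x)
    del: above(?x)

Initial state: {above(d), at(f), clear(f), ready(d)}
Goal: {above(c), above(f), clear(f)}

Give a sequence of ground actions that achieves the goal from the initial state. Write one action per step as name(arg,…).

swap(d,c); bind(d,f)

1. swap(d,c)  →  {above(c), above(d), at(f), clear(c), clear(f)}
2. bind(d,f)  →  {above(c), above(f), at(d), at(f), clear(c), clear(f)}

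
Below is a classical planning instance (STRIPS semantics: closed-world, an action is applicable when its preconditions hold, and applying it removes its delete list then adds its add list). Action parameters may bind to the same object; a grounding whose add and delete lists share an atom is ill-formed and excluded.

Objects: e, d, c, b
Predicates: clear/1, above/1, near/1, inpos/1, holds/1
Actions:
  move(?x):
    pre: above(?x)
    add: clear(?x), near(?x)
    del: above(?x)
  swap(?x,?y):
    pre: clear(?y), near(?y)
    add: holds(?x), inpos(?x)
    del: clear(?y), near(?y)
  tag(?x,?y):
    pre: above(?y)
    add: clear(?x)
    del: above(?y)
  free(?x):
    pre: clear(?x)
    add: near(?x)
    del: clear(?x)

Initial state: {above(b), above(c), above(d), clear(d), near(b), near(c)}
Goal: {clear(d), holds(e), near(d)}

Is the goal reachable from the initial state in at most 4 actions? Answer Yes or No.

1. move(d)  →  {above(b), above(c), clear(d), near(b), near(c), near(d)}
2. move(c)  →  {above(b), clear(c), clear(d), near(b), near(c), near(d)}
3. swap(e,c)  →  {above(b), clear(d), holds(e), inpos(e), near(b), near(d)}
optimal plan length = 3; 3 ≤ 4

Yes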